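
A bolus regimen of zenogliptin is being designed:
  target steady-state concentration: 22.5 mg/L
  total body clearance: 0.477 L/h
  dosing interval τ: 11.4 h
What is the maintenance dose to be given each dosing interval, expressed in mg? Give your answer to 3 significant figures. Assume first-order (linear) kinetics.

122 mg

At steady state, Dose/τ = Css × CL.
Dose = Css × CL × τ = 22.5 × 0.4770 × 11.4 = 122.4 mg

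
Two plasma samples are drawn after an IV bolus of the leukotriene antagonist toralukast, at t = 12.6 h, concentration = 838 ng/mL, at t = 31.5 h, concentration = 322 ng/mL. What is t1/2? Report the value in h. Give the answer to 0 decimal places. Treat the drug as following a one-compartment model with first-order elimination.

14 h

k = ln(C₁/C₂) / (t₂ − t₁) = ln(838/322) / (31.5 − 12.6)
  = 0.9565 / 18.90 = 0.05061 h⁻¹
t½ = ln2 / k = 0.693147 / 0.05061 = 13.70 h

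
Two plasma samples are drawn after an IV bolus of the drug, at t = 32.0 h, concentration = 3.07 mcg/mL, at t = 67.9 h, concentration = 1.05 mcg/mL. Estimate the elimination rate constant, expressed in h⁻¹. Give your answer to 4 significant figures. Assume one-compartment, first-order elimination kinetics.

k = ln(C₁/C₂) / (t₂ − t₁) = ln(3.07/1.05) / (67.9 − 32.0)
  = 1.073 / 35.90 = 0.02989 h⁻¹

0.02989 h⁻¹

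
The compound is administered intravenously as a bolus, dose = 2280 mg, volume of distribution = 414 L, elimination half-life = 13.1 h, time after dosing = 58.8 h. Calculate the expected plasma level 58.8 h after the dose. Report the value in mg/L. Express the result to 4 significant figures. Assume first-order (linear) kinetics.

C₀ = Dose / Vd = 2280 / 414 = 5.507 mg/L
k = ln2 / t½ = 0.693147 / 13.1 = 0.05291 h⁻¹
C = C₀ · e^(−k·t) = 5.507 × e^(−0.05291 × 58.8)
  = 5.507 × 0.04455 = 0.2453 mg/L

0.2453 mg/L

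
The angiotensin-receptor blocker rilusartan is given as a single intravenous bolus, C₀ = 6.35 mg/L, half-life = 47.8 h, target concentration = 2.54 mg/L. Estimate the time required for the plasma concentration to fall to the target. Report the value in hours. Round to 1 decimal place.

k = ln2 / t½ = 0.693147 / 47.8 = 0.01450 h⁻¹
t = ln(C₀ / C) / k = ln(6.350 / 2.54) / 0.01450
  = ln(2.500) / 0.01450 = 0.9163 / 0.01450 = 63.19 h

63.2 h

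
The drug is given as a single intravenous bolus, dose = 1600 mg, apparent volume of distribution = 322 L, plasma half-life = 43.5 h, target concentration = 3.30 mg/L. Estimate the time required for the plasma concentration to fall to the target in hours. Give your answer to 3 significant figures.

25.7 h

C₀ = Dose / Vd = 1600 / 322 = 4.969 mg/L
k = ln2 / t½ = 0.693147 / 43.5 = 0.01593 h⁻¹
t = ln(C₀ / C) / k = ln(4.969 / 3.30) / 0.01593
  = ln(1.506) / 0.01593 = 0.4095 / 0.01593 = 25.71 h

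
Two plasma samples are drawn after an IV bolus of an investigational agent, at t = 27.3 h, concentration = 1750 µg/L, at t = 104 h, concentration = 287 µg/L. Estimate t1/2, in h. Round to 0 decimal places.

29 h

k = ln(C₁/C₂) / (t₂ − t₁) = ln(1750/287) / (104 − 27.3)
  = 1.808 / 76.70 = 0.02357 h⁻¹
t½ = ln2 / k = 0.693147 / 0.02357 = 29.41 h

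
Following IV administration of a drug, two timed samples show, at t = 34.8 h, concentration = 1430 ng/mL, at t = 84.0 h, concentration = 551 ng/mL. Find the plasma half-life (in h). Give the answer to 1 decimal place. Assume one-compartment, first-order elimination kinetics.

35.8 h

k = ln(C₁/C₂) / (t₂ − t₁) = ln(1430/551) / (84.0 − 34.8)
  = 0.9537 / 49.20 = 0.01938 h⁻¹
t½ = ln2 / k = 0.693147 / 0.01938 = 35.77 h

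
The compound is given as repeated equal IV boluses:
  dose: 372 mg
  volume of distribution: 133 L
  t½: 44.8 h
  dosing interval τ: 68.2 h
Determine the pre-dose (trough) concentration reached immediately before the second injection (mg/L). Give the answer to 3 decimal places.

C₀ per dose = Dose / Vd = 372 / 133 = 2.797 mg/L
k = ln2 / t½ = 0.693147 / 44.8 = 0.01547 h⁻¹
Fraction remaining after one interval: r = e^(−kτ) = e^(−0.01547 × 68.2) = 0.3482
Before dose 2, 1 dose has been given (aged 1τ).
C_trough = C₀ × r = 2.797 × 0.3482 = 0.9739 mg/L

0.974 mg/L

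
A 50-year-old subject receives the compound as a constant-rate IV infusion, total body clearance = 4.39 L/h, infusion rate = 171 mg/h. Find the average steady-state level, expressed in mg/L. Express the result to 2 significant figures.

At steady state Css = R₀ / CL = 171 / 4.390 = 38.95 mg/L

39 mg/L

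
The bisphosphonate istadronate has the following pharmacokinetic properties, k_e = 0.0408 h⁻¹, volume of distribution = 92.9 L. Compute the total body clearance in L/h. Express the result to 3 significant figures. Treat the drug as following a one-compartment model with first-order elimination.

CL = k × Vd = 0.0408 × 92.9 = 3.790 L/h

3.79 L/h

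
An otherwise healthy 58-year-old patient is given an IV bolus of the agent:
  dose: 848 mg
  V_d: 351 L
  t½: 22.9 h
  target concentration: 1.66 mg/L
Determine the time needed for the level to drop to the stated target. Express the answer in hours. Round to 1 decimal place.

12.4 h

C₀ = Dose / Vd = 848.0 / 351 = 2.416 mg/L
k = ln2 / t½ = 0.693147 / 22.9 = 0.03027 h⁻¹
t = ln(C₀ / C) / k = ln(2.416 / 1.66) / 0.03027
  = ln(1.455) / 0.03027 = 0.3750 / 0.03027 = 12.39 h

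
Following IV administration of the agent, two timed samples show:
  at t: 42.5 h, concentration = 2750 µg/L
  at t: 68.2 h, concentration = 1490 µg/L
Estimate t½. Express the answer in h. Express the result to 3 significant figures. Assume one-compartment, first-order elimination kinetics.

k = ln(C₁/C₂) / (t₂ − t₁) = ln(2750/1490) / (68.2 − 42.5)
  = 0.6128 / 25.70 = 0.02384 h⁻¹
t½ = ln2 / k = 0.693147 / 0.02384 = 29.07 h

29.1 h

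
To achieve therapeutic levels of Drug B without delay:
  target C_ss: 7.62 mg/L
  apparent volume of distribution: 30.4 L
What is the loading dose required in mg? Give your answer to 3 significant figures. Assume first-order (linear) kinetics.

LD = Css × Vd = 7.62 × 30.4 = 231.6 mg

232 mg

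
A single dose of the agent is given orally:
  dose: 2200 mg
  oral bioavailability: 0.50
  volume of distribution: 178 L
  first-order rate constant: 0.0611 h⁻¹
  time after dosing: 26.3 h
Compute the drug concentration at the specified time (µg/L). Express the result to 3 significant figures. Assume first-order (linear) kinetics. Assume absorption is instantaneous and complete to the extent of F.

Amount reaching circulation = F × Dose = 0.50 × 2200 = 1100 mg
C₀ = F·Dose / Vd = 1100 / 178 = 6.180 mg/L
C = C₀ · e^(−k·t) = 6.180 × e^(−0.06110 × 26.3)
  = 6.180 × 0.2005 = 1.239 mg/L
Convert: 1.239 mg/L × 1000 = 1239 µg/L

1240 µg/L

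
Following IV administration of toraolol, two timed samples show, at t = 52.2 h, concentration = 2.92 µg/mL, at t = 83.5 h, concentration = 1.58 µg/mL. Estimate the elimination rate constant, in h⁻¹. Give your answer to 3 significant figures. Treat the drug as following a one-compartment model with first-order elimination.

0.0196 h⁻¹

k = ln(C₁/C₂) / (t₂ − t₁) = ln(2.92/1.58) / (83.5 − 52.2)
  = 0.6142 / 31.30 = 0.01962 h⁻¹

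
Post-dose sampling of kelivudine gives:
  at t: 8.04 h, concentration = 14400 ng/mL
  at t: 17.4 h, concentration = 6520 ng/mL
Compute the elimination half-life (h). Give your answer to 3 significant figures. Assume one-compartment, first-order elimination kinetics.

k = ln(C₁/C₂) / (t₂ − t₁) = ln(14400/6520) / (17.4 − 8.04)
  = 0.7924 / 9.360 = 0.08466 h⁻¹
t½ = ln2 / k = 0.693147 / 0.08466 = 8.187 h

8.19 h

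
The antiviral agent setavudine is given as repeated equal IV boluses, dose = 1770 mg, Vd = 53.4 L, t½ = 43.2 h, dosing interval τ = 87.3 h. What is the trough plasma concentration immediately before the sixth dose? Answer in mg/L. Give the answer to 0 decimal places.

C₀ per dose = Dose / Vd = 1770 / 53.4 = 33.15 mg/L
k = ln2 / t½ = 0.693147 / 43.2 = 0.01605 h⁻¹
Fraction remaining after one interval: r = e^(−kτ) = e^(−0.01605 × 87.3) = 0.2463
Before dose 6, 5 doses have been given (aged 1τ, 2τ, 3τ, 4τ, 5τ).
C_trough = C₀ × (r + r² + … + r^5) = C₀ × r(1−r^5)/(1−r)
        = 33.15 × 0.2463 × (1 − 0.0009064) / (1 − 0.2463) = 10.82 mg/L

11 mg/L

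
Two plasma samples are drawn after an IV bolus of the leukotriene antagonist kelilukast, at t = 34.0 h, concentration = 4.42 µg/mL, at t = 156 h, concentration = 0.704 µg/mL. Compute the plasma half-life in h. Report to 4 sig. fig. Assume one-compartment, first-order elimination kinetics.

46.03 h

k = ln(C₁/C₂) / (t₂ − t₁) = ln(4.42/0.704) / (156 − 34.0)
  = 1.837 / 122.0 = 0.01506 h⁻¹
t½ = ln2 / k = 0.693147 / 0.01506 = 46.03 h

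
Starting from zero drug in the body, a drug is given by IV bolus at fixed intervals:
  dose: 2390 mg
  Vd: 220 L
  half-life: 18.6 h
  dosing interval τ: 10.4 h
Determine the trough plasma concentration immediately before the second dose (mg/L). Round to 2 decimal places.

7.37 mg/L

C₀ per dose = Dose / Vd = 2390 / 220 = 10.86 mg/L
k = ln2 / t½ = 0.693147 / 18.6 = 0.03727 h⁻¹
Fraction remaining after one interval: r = e^(−kτ) = e^(−0.03727 × 10.4) = 0.6787
Before dose 2, 1 dose has been given (aged 1τ).
C_trough = C₀ × r = 10.86 × 0.6787 = 7.371 mg/L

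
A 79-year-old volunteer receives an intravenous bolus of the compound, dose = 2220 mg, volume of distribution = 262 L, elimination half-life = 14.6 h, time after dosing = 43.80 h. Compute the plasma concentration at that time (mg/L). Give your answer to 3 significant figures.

1.06 mg/L

C₀ = Dose / Vd = 2220 / 262 = 8.473 mg/L
k = ln2 / t½ = 0.693147 / 14.6 = 0.04748 h⁻¹
t / t½ = 43.80 / 14.6 = 3 half-lives
C = C₀ × (1/2)^3 = 8.473 × 0.1250 = 1.059 mg/L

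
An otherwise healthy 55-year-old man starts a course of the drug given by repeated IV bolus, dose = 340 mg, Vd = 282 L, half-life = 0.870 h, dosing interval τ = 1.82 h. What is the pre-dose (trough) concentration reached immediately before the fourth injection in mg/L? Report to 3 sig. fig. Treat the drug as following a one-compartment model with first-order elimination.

0.365 mg/L

C₀ per dose = Dose / Vd = 340 / 282 = 1.206 mg/L
k = ln2 / t½ = 0.693147 / 0.870 = 0.7967 h⁻¹
Fraction remaining after one interval: r = e^(−kτ) = e^(−0.7967 × 1.82) = 0.2346
Before dose 4, 3 doses have been given (aged 1τ, 2τ, 3τ).
C_trough = C₀ × (r + r² + … + r^3) = C₀ × r(1−r^3)/(1−r)
        = 1.206 × 0.2346 × (1 − 0.01291) / (1 − 0.2346) = 0.3649 mg/L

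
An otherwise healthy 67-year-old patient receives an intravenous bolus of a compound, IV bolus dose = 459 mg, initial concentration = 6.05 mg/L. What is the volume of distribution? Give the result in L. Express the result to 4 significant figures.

75.87 L

Vd = Dose / C₀ = 459.0 / 6.05 = 75.87 L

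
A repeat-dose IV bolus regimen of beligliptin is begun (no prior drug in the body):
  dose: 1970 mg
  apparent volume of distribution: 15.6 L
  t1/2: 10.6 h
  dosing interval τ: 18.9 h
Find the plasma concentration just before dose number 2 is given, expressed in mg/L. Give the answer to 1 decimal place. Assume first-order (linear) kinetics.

C₀ per dose = Dose / Vd = 1970 / 15.6 = 126.3 mg/L
k = ln2 / t½ = 0.693147 / 10.6 = 0.06539 h⁻¹
Fraction remaining after one interval: r = e^(−kτ) = e^(−0.06539 × 18.9) = 0.2906
Before dose 2, 1 dose has been given (aged 1τ).
C_trough = C₀ × r = 126.3 × 0.2906 = 36.70 mg/L

36.7 mg/L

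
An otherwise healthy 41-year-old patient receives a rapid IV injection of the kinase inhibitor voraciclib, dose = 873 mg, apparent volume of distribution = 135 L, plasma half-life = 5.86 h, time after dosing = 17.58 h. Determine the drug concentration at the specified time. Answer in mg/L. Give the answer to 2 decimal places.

C₀ = Dose / Vd = 873.0 / 135 = 6.467 mg/L
k = ln2 / t½ = 0.693147 / 5.86 = 0.1183 h⁻¹
t / t½ = 17.58 / 5.86 = 3 half-lives
C = C₀ × (1/2)^3 = 6.467 × 0.1250 = 0.8084 mg/L

0.81 mg/L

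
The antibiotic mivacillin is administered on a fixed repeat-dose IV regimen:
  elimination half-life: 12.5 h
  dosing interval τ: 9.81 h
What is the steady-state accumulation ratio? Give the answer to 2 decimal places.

2.38

k = ln2 / t½ = 0.693147 / 12.5 = 0.05545 h⁻¹
e^(−kτ) = e^(−0.05545 × 9.81) = 0.5804
Accumulation ratio R = 1 / (1 − e^(−kτ)) = 1 / (1 − 0.5804) = 2.383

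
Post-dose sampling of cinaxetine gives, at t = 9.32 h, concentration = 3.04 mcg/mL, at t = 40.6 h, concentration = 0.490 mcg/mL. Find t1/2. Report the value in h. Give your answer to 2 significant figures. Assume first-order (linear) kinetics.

12 h

k = ln(C₁/C₂) / (t₂ − t₁) = ln(3.04/0.490) / (40.6 − 9.32)
  = 1.825 / 31.28 = 0.05834 h⁻¹
t½ = ln2 / k = 0.693147 / 0.05834 = 11.88 h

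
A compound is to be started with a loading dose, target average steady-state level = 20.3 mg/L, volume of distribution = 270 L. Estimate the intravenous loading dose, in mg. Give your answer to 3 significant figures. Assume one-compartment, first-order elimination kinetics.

5480 mg

LD = Css × Vd = 20.3 × 270 = 5481 mg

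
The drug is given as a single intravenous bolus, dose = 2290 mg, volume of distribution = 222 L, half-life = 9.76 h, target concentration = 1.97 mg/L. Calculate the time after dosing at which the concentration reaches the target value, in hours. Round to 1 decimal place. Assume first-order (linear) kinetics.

23.3 h

C₀ = Dose / Vd = 2290 / 222 = 10.32 mg/L
k = ln2 / t½ = 0.693147 / 9.76 = 0.07102 h⁻¹
t = ln(C₀ / C) / k = ln(10.32 / 1.97) / 0.07102
  = ln(5.239) / 0.07102 = 1.656 / 0.07102 = 23.32 h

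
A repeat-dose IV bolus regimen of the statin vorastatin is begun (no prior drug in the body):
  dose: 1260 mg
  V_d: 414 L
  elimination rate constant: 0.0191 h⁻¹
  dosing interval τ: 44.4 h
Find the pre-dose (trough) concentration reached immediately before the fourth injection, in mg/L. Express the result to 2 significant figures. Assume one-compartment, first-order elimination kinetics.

C₀ per dose = Dose / Vd = 1260 / 414 = 3.043 mg/L
Fraction remaining after one interval: r = e^(−kτ) = e^(−0.01910 × 44.4) = 0.4283
Before dose 4, 3 doses have been given (aged 1τ, 2τ, 3τ).
C_trough = C₀ × (r + r² + … + r^3) = C₀ × r(1−r^3)/(1−r)
        = 3.043 × 0.4283 × (1 − 0.07857) / (1 − 0.4283) = 2.101 mg/L

2.1 mg/L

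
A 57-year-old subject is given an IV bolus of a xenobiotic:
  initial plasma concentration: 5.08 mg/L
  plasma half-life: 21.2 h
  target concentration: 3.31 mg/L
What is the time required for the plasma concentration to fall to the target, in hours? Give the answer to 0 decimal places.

k = ln2 / t½ = 0.693147 / 21.2 = 0.03270 h⁻¹
t = ln(C₀ / C) / k = ln(5.080 / 3.31) / 0.03270
  = ln(1.535) / 0.03270 = 0.4285 / 0.03270 = 13.10 h

13 h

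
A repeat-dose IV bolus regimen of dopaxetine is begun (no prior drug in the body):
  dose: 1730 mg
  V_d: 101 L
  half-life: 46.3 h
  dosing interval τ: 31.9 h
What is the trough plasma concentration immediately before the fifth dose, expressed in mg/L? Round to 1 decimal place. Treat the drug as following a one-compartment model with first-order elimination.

C₀ per dose = Dose / Vd = 1730 / 101 = 17.13 mg/L
k = ln2 / t½ = 0.693147 / 46.3 = 0.01497 h⁻¹
Fraction remaining after one interval: r = e^(−kτ) = e^(−0.01497 × 31.9) = 0.6203
Before dose 5, 4 doses have been given (aged 1τ, 2τ, 3τ, 4τ).
C_trough = C₀ × (r + r² + … + r^4) = C₀ × r(1−r^4)/(1−r)
        = 17.13 × 0.6203 × (1 − 0.1480) / (1 − 0.6203) = 23.84 mg/L

23.8 mg/L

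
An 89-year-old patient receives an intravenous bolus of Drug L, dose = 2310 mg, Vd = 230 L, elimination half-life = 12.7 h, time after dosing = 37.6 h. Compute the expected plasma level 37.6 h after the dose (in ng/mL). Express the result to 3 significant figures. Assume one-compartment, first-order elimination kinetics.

1290 ng/mL

C₀ = Dose / Vd = 2310 / 230 = 10.04 mg/L
k = ln2 / t½ = 0.693147 / 12.7 = 0.05458 h⁻¹
C = C₀ · e^(−k·t) = 10.04 × e^(−0.05458 × 37.6)
  = 10.04 × 0.1285 = 1.290 mg/L
Convert: 1.290 mg/L × 1000 = 1290 ng/mL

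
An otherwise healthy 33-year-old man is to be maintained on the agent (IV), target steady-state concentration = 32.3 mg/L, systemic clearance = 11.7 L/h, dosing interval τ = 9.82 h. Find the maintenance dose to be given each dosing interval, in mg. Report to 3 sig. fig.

3710 mg

At steady state, Dose/τ = Css × CL.
Dose = Css × CL × τ = 32.3 × 11.70 × 9.82 = 3711 mg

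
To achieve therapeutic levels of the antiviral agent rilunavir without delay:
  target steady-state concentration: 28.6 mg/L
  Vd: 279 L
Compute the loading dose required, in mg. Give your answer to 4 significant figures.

LD = Css × Vd = 28.6 × 279 = 7979 mg

7979 mg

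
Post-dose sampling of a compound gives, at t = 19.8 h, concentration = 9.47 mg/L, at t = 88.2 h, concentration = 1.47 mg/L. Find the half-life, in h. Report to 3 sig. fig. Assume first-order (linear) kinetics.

25.5 h

k = ln(C₁/C₂) / (t₂ − t₁) = ln(9.47/1.47) / (88.2 − 19.8)
  = 1.863 / 68.40 = 0.02724 h⁻¹
t½ = ln2 / k = 0.693147 / 0.02724 = 25.45 h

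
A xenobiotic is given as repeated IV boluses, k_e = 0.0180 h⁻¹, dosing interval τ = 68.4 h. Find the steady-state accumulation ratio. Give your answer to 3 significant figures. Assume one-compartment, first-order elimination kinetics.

1.41

e^(−kτ) = e^(−0.01800 × 68.4) = 0.2919
Accumulation ratio R = 1 / (1 − e^(−kτ)) = 1 / (1 − 0.2919) = 1.412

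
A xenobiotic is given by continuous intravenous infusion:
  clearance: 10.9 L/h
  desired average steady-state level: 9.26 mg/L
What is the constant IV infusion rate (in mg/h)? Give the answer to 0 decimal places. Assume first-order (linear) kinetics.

101 mg/h

At steady state, infusion rate R₀ = Css × CL = 9.26 × 10.90 = 100.9 mg/h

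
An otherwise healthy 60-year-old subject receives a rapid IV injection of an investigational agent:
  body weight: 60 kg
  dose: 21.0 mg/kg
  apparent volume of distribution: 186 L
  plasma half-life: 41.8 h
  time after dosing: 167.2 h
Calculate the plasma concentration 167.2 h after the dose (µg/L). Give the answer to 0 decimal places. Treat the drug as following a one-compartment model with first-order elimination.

Total dose = 21.0 × 60 = 1260 mg
C₀ = Dose / Vd = 1260 / 186 = 6.774 mg/L
k = ln2 / t½ = 0.693147 / 41.8 = 0.01658 h⁻¹
t / t½ = 167.2 / 41.8 = 4 half-lives
C = C₀ × (1/2)^4 = 6.774 × 0.06250 = 0.4234 mg/L
Convert: 0.4234 mg/L × 1000 = 423.4 µg/L

423 µg/L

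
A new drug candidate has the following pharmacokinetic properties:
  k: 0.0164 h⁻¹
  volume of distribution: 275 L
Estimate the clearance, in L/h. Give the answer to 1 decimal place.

CL = k × Vd = 0.0164 × 275 = 4.510 L/h

4.5 L/h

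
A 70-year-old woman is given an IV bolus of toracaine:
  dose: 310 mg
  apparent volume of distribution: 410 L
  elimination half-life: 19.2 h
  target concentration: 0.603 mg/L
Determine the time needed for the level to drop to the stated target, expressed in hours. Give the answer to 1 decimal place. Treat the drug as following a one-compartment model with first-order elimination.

C₀ = Dose / Vd = 310.0 / 410 = 0.7561 mg/L
k = ln2 / t½ = 0.693147 / 19.2 = 0.03610 h⁻¹
t = ln(C₀ / C) / k = ln(0.7561 / 0.603) / 0.03610
  = ln(1.254) / 0.03610 = 0.2263 / 0.03610 = 6.269 h

6.3 h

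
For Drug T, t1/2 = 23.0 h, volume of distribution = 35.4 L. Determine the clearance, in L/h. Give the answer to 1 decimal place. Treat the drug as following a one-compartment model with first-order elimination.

1.1 L/h

k = ln2 / t½ = 0.693147 / 23.0 = 0.03014 h⁻¹
CL = k × Vd = 0.03014 × 35.4 = 1.067 L/h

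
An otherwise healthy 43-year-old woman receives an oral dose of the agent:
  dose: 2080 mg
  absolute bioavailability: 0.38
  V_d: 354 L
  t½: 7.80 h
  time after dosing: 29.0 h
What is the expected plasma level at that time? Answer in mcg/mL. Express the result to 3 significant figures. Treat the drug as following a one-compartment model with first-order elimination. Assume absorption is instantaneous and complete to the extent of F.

0.170 mcg/mL

Amount reaching circulation = F × Dose = 0.38 × 2080 = 790.4 mg
C₀ = F·Dose / Vd = 790.4 / 354 = 2.233 mg/L
k = ln2 / t½ = 0.693147 / 7.80 = 0.08887 h⁻¹
C = C₀ · e^(−k·t) = 2.233 × e^(−0.08887 × 29.0)
  = 2.233 × 0.07598 = 0.1697 mg/L
(0.1697 mg/L = 0.1697 mcg/mL)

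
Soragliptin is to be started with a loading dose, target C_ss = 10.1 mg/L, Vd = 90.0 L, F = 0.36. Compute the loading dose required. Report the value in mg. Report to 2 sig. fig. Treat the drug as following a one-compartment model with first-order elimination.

LD = Css × Vd / F = 10.1 × 90.0 / 0.36 = 2525 mg

2500 mg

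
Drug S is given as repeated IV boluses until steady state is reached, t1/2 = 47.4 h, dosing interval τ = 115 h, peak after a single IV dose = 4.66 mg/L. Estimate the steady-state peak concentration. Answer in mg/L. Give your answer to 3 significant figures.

5.73 mg/L

k = ln2 / t½ = 0.693147 / 47.4 = 0.01462 h⁻¹
e^(−kτ) = e^(−0.01462 × 115) = 0.1861
Accumulation ratio R = 1 / (1 − e^(−kτ)) = 1 / (1 − 0.1861) = 1.229
Steady-state peak = C₀ × R = 4.66 × 1.229 = 5.727 mg/L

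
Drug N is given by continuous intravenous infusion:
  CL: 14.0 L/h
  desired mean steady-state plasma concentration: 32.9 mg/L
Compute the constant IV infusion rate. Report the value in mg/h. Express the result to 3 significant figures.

461 mg/h

At steady state, infusion rate R₀ = Css × CL = 32.9 × 14.00 = 460.6 mg/h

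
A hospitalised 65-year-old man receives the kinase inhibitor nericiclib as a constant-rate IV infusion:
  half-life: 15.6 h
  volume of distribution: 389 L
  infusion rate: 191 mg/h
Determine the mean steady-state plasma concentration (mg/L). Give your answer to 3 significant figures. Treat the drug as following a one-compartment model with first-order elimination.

11.1 mg/L

k = ln2 / t½ = 0.693147 / 15.6 = 0.04443 h⁻¹
CL = k × Vd = 0.04443 × 389 = 17.28 L/h
At steady state Css = R₀ / CL = 191 / 17.28 = 11.05 mg/L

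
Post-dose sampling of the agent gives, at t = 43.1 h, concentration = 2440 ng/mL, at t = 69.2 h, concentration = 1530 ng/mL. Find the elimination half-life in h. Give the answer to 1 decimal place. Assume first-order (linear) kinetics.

k = ln(C₁/C₂) / (t₂ − t₁) = ln(2440/1530) / (69.2 − 43.1)
  = 0.4667 / 26.10 = 0.01788 h⁻¹
t½ = ln2 / k = 0.693147 / 0.01788 = 38.77 h

38.8 h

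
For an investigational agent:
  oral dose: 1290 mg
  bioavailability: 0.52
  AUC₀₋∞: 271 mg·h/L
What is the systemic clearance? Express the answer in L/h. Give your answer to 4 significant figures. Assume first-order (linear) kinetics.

CL = F·Dose / AUC = 0.52 × 1290 / 271 = 2.475 L/h

2.475 L/h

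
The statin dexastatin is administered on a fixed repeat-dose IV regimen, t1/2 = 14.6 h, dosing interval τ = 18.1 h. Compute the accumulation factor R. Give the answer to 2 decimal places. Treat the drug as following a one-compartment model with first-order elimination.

1.73

k = ln2 / t½ = 0.693147 / 14.6 = 0.04748 h⁻¹
e^(−kτ) = e^(−0.04748 × 18.1) = 0.4234
Accumulation ratio R = 1 / (1 − e^(−kτ)) = 1 / (1 − 0.4234) = 1.734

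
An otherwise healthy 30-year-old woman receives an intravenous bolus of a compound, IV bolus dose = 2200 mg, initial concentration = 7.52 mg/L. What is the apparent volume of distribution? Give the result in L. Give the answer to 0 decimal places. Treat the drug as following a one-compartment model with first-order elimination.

Vd = Dose / C₀ = 2200 / 7.52 = 292.6 L

293 L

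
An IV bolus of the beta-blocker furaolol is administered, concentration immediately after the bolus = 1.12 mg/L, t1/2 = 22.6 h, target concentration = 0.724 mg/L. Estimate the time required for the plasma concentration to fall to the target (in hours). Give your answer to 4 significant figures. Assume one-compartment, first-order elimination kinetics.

k = ln2 / t½ = 0.693147 / 22.6 = 0.03067 h⁻¹
t = ln(C₀ / C) / k = ln(1.120 / 0.724) / 0.03067
  = ln(1.547) / 0.03067 = 0.4363 / 0.03067 = 14.23 h

14.23 h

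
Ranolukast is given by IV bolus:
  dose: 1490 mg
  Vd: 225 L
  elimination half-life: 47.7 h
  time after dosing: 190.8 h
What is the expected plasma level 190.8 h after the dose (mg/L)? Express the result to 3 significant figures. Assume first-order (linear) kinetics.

0.414 mg/L

C₀ = Dose / Vd = 1490 / 225 = 6.622 mg/L
k = ln2 / t½ = 0.693147 / 47.7 = 0.01453 h⁻¹
t / t½ = 190.8 / 47.7 = 4 half-lives
C = C₀ × (1/2)^4 = 6.622 × 0.06250 = 0.4139 mg/L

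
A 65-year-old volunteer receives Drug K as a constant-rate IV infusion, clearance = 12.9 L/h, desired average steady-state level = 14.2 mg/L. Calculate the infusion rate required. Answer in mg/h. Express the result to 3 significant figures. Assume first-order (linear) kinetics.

183 mg/h

At steady state, infusion rate R₀ = Css × CL = 14.2 × 12.90 = 183.2 mg/h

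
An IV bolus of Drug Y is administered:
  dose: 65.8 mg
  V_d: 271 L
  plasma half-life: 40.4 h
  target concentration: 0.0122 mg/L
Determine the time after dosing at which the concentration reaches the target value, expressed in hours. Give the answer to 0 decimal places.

C₀ = Dose / Vd = 65.80 / 271 = 0.2428 mg/L
k = ln2 / t½ = 0.693147 / 40.4 = 0.01716 h⁻¹
t = ln(C₀ / C) / k = ln(0.2428 / 0.0122) / 0.01716
  = ln(19.90) / 0.01716 = 2.991 / 0.01716 = 174.3 h

174 h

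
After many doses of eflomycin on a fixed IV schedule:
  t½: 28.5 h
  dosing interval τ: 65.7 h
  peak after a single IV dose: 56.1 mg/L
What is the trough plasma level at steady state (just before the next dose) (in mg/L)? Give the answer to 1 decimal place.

k = ln2 / t½ = 0.693147 / 28.5 = 0.02432 h⁻¹
e^(−kτ) = e^(−0.02432 × 65.7) = 0.2023
Accumulation ratio R = 1 / (1 − e^(−kτ)) = 1 / (1 − 0.2023) = 1.254
Steady-state trough = C₀ × R × e^(−kτ) = 56.1 × 1.254 × 0.2023 = 14.23 mg/L

14.2 mg/L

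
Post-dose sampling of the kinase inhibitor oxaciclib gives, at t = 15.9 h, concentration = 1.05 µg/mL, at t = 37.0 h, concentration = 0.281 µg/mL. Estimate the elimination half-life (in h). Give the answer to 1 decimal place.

11.1 h

k = ln(C₁/C₂) / (t₂ − t₁) = ln(1.05/0.281) / (37.0 − 15.9)
  = 1.318 / 21.10 = 0.06246 h⁻¹
t½ = ln2 / k = 0.693147 / 0.06246 = 11.10 h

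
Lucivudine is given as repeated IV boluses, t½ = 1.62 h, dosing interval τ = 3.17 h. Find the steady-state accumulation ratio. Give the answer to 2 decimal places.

1.35

k = ln2 / t½ = 0.693147 / 1.62 = 0.4279 h⁻¹
e^(−kτ) = e^(−0.4279 × 3.17) = 0.2576
Accumulation ratio R = 1 / (1 − e^(−kτ)) = 1 / (1 − 0.2576) = 1.347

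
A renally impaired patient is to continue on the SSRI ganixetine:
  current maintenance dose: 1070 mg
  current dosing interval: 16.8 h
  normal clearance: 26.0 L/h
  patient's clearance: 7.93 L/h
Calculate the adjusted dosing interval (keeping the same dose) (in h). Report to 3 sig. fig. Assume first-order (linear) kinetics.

To keep the same average steady-state level, dosing rate must scale with clearance.
CL ratio = 7.93 / 26.0 = 0.3050
New interval (same dose) = 16.8 / 0.3050 = 55.08 h

55.1 h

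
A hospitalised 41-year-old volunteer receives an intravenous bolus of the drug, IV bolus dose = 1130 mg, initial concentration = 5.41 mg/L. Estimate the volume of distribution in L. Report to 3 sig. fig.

209 L

Vd = Dose / C₀ = 1130 / 5.41 = 208.9 L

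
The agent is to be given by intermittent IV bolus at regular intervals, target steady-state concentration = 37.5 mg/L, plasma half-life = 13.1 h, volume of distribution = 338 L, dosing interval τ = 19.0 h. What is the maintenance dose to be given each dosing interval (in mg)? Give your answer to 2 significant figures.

13000 mg

k = ln2 / t½ = 0.693147 / 13.1 = 0.05291 h⁻¹
CL = k × Vd = 0.05291 × 338 = 17.88 L/h
At steady state, Dose/τ = Css × CL.
Dose = Css × CL × τ = 37.5 × 17.88 × 19.0 = 12740 mg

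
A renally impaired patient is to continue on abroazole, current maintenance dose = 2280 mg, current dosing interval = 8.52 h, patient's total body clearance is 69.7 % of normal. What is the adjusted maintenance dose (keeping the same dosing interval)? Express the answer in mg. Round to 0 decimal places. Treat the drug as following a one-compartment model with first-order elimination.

1589 mg

To keep the same average steady-state level, dosing rate must scale with clearance.
CL ratio = 69.7 / 100 = 0.6970
New dose (same interval) = 2280 × 0.6970 = 1589 mg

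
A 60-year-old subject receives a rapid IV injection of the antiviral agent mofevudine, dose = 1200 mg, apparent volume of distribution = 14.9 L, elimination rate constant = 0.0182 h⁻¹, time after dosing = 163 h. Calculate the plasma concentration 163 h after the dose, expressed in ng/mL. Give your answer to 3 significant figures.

4150 ng/mL

C₀ = Dose / Vd = 1200 / 14.9 = 80.54 mg/L
C = C₀ · e^(−k·t) = 80.54 × e^(−0.01820 × 163)
  = 80.54 × 0.05148 = 4.146 mg/L
Convert: 4.146 mg/L × 1000 = 4146 ng/mL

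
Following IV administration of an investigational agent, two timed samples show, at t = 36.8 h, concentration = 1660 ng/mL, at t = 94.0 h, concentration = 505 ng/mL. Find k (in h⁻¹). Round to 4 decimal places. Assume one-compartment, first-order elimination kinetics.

0.0208 h⁻¹

k = ln(C₁/C₂) / (t₂ − t₁) = ln(1660/505) / (94.0 − 36.8)
  = 1.190 / 57.20 = 0.02080 h⁻¹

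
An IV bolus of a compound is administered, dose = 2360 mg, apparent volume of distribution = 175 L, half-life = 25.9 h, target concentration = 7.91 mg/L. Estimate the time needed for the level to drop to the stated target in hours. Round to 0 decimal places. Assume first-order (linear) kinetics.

C₀ = Dose / Vd = 2360 / 175 = 13.49 mg/L
k = ln2 / t½ = 0.693147 / 25.9 = 0.02676 h⁻¹
t = ln(C₀ / C) / k = ln(13.49 / 7.91) / 0.02676
  = ln(1.705) / 0.02676 = 0.5336 / 0.02676 = 19.94 h

20 h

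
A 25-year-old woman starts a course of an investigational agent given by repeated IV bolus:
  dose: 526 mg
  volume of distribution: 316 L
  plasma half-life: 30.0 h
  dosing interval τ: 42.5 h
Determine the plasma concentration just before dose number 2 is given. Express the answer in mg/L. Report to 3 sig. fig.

C₀ per dose = Dose / Vd = 526 / 316 = 1.665 mg/L
k = ln2 / t½ = 0.693147 / 30.0 = 0.02310 h⁻¹
Fraction remaining after one interval: r = e^(−kτ) = e^(−0.02310 × 42.5) = 0.3747
Before dose 2, 1 dose has been given (aged 1τ).
C_trough = C₀ × r = 1.665 × 0.3747 = 0.6239 mg/L

0.624 mg/L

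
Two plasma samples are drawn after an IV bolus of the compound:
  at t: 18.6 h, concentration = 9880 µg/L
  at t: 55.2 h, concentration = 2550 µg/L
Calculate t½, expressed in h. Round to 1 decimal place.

18.7 h

k = ln(C₁/C₂) / (t₂ − t₁) = ln(9880/2550) / (55.2 − 18.6)
  = 1.354 / 36.60 = 0.03699 h⁻¹
t½ = ln2 / k = 0.693147 / 0.03699 = 18.74 h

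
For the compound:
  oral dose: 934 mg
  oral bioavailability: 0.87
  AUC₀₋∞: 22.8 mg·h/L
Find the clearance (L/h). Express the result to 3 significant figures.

35.6 L/h

CL = F·Dose / AUC = 0.87 × 934 / 22.8 = 35.64 L/h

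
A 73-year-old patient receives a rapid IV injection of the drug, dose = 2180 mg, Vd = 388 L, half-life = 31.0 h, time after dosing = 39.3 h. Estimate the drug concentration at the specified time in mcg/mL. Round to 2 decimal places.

C₀ = Dose / Vd = 2180 / 388 = 5.619 mg/L
k = ln2 / t½ = 0.693147 / 31.0 = 0.02236 h⁻¹
C = C₀ · e^(−k·t) = 5.619 × e^(−0.02236 × 39.3)
  = 5.619 × 0.4153 = 2.334 mg/L
(2.334 mg/L = 2.334 mcg/mL)

2.33 mcg/mL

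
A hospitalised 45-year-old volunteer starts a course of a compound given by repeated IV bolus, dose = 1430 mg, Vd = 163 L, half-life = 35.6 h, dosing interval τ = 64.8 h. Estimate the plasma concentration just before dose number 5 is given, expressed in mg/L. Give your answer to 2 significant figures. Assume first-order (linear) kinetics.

3.4 mg/L

C₀ per dose = Dose / Vd = 1430 / 163 = 8.773 mg/L
k = ln2 / t½ = 0.693147 / 35.6 = 0.01947 h⁻¹
Fraction remaining after one interval: r = e^(−kτ) = e^(−0.01947 × 64.8) = 0.2832
Before dose 5, 4 doses have been given (aged 1τ, 2τ, 3τ, 4τ).
C_trough = C₀ × (r + r² + … + r^4) = C₀ × r(1−r^4)/(1−r)
        = 8.773 × 0.2832 × (1 − 0.006432) / (1 − 0.2832) = 3.444 mg/L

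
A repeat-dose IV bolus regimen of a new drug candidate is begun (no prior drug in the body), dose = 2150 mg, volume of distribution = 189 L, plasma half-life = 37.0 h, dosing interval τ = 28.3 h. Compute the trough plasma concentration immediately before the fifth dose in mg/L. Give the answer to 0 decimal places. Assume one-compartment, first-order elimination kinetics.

C₀ per dose = Dose / Vd = 2150 / 189 = 11.38 mg/L
k = ln2 / t½ = 0.693147 / 37.0 = 0.01873 h⁻¹
Fraction remaining after one interval: r = e^(−kτ) = e^(−0.01873 × 28.3) = 0.5886
Before dose 5, 4 doses have been given (aged 1τ, 2τ, 3τ, 4τ).
C_trough = C₀ × (r + r² + … + r^4) = C₀ × r(1−r^4)/(1−r)
        = 11.38 × 0.5886 × (1 − 0.1200) / (1 − 0.5886) = 14.33 mg/L

14 mg/L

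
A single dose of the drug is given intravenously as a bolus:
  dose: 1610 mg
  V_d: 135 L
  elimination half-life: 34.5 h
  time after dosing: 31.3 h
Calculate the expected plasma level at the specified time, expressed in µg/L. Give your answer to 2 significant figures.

6400 µg/L

C₀ = Dose / Vd = 1610 / 135 = 11.93 mg/L
k = ln2 / t½ = 0.693147 / 34.5 = 0.02009 h⁻¹
C = C₀ · e^(−k·t) = 11.93 × e^(−0.02009 × 31.3)
  = 11.93 × 0.5332 = 6.361 mg/L
Convert: 6.361 mg/L × 1000 = 6361 µg/L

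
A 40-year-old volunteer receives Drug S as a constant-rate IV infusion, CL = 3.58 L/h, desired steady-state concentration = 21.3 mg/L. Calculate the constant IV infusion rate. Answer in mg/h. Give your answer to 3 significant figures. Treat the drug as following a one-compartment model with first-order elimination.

76.3 mg/h

At steady state, infusion rate R₀ = Css × CL = 21.3 × 3.580 = 76.25 mg/h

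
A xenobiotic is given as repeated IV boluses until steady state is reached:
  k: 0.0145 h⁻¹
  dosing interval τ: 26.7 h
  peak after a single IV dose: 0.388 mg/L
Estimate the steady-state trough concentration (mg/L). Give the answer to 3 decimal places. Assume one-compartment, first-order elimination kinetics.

0.821 mg/L

e^(−kτ) = e^(−0.01450 × 26.7) = 0.6790
Accumulation ratio R = 1 / (1 − e^(−kτ)) = 1 / (1 − 0.6790) = 3.115
Steady-state trough = C₀ × R × e^(−kτ) = 0.388 × 3.115 × 0.6790 = 0.8207 mg/L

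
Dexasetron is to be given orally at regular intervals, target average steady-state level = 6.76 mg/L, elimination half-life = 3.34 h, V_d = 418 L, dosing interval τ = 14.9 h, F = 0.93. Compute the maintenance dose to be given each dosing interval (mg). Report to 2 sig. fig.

9400 mg

k = ln2 / t½ = 0.693147 / 3.34 = 0.2075 h⁻¹
CL = k × Vd = 0.2075 × 418 = 86.74 L/h
At steady state, F × (Dose/τ) = Css × CL.
Dose = Css × CL × τ / F = 6.76 × 86.74 × 14.9 / 0.93 = 9394 mg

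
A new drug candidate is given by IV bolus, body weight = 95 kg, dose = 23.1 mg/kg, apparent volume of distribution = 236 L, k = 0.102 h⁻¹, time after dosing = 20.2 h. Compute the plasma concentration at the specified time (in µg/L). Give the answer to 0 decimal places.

1185 µg/L

Total dose = 23.1 × 95 = 2195 mg
C₀ = Dose / Vd = 2195 / 236 = 9.301 mg/L
C = C₀ · e^(−k·t) = 9.301 × e^(−0.1020 × 20.2)
  = 9.301 × 0.1274 = 1.185 mg/L
Convert: 1.185 mg/L × 1000 = 1185 µg/L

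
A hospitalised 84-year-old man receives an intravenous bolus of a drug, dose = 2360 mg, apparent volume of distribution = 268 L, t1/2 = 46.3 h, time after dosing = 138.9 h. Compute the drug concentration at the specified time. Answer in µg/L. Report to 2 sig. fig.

1100 µg/L

C₀ = Dose / Vd = 2360 / 268 = 8.806 mg/L
k = ln2 / t½ = 0.693147 / 46.3 = 0.01497 h⁻¹
t / t½ = 138.9 / 46.3 = 3 half-lives
C = C₀ × (1/2)^3 = 8.806 × 0.1250 = 1.101 mg/L
Convert: 1.101 mg/L × 1000 = 1101 µg/L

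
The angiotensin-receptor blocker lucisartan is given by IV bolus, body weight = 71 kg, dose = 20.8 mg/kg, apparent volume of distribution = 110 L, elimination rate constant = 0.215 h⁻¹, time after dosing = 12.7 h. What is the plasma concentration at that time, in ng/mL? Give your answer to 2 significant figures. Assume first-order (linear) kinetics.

Total dose = 20.8 × 71 = 1477 mg
C₀ = Dose / Vd = 1477 / 110 = 13.43 mg/L
C = C₀ · e^(−k·t) = 13.43 × e^(−0.2150 × 12.7)
  = 13.43 × 0.06519 = 0.8755 mg/L
Convert: 0.8755 mg/L × 1000 = 875.5 ng/mL

880 ng/mL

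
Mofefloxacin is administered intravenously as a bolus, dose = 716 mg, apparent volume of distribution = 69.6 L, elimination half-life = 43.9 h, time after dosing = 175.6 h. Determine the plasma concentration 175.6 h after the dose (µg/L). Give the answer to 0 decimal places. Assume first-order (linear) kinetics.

643 µg/L

C₀ = Dose / Vd = 716.0 / 69.6 = 10.29 mg/L
k = ln2 / t½ = 0.693147 / 43.9 = 0.01579 h⁻¹
t / t½ = 175.6 / 43.9 = 4 half-lives
C = C₀ × (1/2)^4 = 10.29 × 0.06250 = 0.6431 mg/L
Convert: 0.6431 mg/L × 1000 = 643.1 µg/L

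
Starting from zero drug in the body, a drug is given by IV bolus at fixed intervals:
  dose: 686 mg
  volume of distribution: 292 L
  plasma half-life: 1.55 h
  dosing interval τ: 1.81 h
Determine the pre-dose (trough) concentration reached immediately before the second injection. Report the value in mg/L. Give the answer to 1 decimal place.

C₀ per dose = Dose / Vd = 686 / 292 = 2.349 mg/L
k = ln2 / t½ = 0.693147 / 1.55 = 0.4472 h⁻¹
Fraction remaining after one interval: r = e^(−kτ) = e^(−0.4472 × 1.81) = 0.4451
Before dose 2, 1 dose has been given (aged 1τ).
C_trough = C₀ × r = 2.349 × 0.4451 = 1.046 mg/L

1.0 mg/L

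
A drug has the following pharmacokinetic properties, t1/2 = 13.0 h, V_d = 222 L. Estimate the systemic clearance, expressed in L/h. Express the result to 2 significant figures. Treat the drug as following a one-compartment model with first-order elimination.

k = ln2 / t½ = 0.693147 / 13.0 = 0.05332 h⁻¹
CL = k × Vd = 0.05332 × 222 = 11.84 L/h

12 L/h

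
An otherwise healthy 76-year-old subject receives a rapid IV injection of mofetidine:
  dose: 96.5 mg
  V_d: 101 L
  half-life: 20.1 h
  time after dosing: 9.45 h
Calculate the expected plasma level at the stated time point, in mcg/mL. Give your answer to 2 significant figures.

0.69 mcg/mL

C₀ = Dose / Vd = 96.50 / 101 = 0.9554 mg/L
k = ln2 / t½ = 0.693147 / 20.1 = 0.03448 h⁻¹
C = C₀ · e^(−k·t) = 0.9554 × e^(−0.03448 × 9.45)
  = 0.9554 × 0.7219 = 0.6897 mg/L
(0.6897 mg/L = 0.6897 mcg/mL)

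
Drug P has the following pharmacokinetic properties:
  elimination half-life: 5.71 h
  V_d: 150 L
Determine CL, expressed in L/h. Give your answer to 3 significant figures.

18.2 L/h

k = ln2 / t½ = 0.693147 / 5.71 = 0.1214 h⁻¹
CL = k × Vd = 0.1214 × 150 = 18.21 L/h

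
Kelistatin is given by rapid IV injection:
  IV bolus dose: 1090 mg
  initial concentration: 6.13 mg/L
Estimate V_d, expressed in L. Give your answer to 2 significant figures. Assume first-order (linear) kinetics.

180 L

Vd = Dose / C₀ = 1090 / 6.13 = 177.8 L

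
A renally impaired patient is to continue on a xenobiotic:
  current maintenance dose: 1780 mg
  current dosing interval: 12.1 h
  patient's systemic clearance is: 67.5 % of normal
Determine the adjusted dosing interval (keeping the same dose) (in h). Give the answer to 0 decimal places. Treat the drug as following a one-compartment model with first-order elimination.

To keep the same average steady-state level, dosing rate must scale with clearance.
CL ratio = 67.5 / 100 = 0.6750
New interval (same dose) = 12.1 / 0.6750 = 17.93 h

18 h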